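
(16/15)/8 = 0.13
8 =8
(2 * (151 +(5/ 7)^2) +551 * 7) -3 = 203694/ 49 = 4157.02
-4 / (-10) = 2 / 5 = 0.40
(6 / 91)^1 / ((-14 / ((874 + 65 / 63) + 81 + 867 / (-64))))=-3800099 / 856128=-4.44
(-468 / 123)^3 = -3796416 / 68921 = -55.08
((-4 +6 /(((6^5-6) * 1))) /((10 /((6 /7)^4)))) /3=-1118664 /15546475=-0.07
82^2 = 6724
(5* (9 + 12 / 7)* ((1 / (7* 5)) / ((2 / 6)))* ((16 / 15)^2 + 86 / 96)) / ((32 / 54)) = 197667 / 12544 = 15.76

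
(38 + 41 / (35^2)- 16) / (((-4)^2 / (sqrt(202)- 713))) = -19244583 / 19600 + 26991*sqrt(202) / 19600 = -962.29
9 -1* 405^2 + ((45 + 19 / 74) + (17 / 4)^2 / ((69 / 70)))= -3348564205 / 20424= -163952.42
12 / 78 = 2 / 13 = 0.15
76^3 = 438976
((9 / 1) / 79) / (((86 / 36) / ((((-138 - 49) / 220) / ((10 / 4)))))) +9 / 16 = 742293 / 1358800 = 0.55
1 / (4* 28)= 1 / 112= 0.01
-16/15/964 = -4/3615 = -0.00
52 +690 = 742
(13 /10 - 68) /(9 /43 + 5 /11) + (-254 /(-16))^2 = 7613409 /50240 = 151.54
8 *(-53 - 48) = -808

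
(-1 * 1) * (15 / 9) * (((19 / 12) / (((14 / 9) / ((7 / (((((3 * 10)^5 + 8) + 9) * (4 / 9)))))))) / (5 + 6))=-855 / 8553605984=-0.00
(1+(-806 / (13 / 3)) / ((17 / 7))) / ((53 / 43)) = -55255 / 901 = -61.33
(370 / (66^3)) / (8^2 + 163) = 185 / 32630796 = 0.00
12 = 12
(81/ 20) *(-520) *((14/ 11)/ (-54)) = 546/ 11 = 49.64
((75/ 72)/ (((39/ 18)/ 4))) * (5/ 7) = 1.37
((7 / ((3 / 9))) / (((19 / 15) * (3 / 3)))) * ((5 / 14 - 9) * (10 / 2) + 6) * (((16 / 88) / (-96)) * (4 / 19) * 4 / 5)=1563 / 7942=0.20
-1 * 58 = -58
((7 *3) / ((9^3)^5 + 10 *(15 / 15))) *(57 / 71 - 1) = -294 / 14618270378720789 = -0.00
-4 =-4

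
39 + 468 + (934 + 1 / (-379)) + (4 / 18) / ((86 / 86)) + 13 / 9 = 1640309 / 1137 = 1442.66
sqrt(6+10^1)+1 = 5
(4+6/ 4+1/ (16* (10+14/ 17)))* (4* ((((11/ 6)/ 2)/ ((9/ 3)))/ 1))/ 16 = 19811/ 47104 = 0.42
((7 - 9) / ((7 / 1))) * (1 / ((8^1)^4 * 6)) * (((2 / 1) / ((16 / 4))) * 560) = -5 / 1536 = -0.00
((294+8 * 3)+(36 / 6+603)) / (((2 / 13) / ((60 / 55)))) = 72306 / 11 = 6573.27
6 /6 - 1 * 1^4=0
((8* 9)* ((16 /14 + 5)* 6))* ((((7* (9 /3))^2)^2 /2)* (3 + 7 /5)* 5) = 5677067088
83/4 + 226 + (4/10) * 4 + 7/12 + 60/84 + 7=26948/105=256.65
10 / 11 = 0.91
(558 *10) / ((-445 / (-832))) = 928512 / 89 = 10432.72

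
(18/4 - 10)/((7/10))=-7.86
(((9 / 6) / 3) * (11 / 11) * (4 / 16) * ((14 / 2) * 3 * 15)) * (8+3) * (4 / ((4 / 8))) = 3465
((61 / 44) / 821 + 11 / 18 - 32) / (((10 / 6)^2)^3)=-826562961 / 564437500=-1.46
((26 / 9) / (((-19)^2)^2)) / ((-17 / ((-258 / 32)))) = 559 / 53170968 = 0.00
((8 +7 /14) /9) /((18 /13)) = 221 /324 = 0.68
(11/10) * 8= 8.80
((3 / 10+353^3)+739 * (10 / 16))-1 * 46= 1759495727 / 40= 43987393.18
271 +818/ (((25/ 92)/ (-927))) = -69755537/ 25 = -2790221.48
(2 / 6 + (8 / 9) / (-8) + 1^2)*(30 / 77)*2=20 / 21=0.95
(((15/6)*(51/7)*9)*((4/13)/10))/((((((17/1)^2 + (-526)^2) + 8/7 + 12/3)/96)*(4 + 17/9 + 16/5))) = 1982880/10308551747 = 0.00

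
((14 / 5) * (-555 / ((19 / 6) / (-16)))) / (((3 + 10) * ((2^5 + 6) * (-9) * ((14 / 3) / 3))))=-5328 / 4693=-1.14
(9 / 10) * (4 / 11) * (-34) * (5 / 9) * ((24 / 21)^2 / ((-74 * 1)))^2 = -0.00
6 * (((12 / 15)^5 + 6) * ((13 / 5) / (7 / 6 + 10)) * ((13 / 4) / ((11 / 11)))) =30076254 / 1046875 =28.73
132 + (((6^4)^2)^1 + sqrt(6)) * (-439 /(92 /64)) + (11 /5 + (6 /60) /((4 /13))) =-512940734.57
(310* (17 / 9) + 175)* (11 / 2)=75295 / 18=4183.06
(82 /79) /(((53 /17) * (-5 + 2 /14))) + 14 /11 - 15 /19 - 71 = -61767989 /875083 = -70.59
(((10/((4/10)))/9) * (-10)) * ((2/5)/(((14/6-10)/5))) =500/69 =7.25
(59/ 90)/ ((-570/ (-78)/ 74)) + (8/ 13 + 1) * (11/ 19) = 420902/ 55575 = 7.57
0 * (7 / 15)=0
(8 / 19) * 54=432 / 19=22.74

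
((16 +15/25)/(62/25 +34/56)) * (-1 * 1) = -11620/2161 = -5.38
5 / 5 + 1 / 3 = 4 / 3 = 1.33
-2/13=-0.15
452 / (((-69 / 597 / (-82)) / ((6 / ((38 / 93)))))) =2057830344 / 437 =4708993.92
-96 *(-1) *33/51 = 1056/17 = 62.12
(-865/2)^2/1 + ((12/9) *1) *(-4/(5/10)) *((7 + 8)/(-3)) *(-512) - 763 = 1907839/12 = 158986.58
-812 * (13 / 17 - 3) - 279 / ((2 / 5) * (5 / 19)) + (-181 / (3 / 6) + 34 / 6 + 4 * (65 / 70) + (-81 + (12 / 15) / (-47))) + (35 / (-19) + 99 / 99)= -4048515589 / 3188010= -1269.92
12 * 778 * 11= 102696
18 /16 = 9 /8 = 1.12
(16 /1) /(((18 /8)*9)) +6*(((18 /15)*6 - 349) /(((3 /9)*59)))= -2472842 /23895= -103.49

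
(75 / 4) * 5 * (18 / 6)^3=10125 / 4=2531.25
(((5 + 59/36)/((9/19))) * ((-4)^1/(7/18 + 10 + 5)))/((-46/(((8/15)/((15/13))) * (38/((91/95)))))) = 1.45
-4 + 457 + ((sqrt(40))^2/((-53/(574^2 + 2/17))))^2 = 50195606762683453/811801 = 61832403215.42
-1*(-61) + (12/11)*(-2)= 647/11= 58.82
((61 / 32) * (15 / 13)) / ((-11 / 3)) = -2745 / 4576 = -0.60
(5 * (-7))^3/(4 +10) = -6125/2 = -3062.50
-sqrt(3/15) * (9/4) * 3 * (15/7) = -81 * sqrt(5)/28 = -6.47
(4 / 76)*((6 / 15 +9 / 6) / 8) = 1 / 80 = 0.01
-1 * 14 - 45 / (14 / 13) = -781 / 14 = -55.79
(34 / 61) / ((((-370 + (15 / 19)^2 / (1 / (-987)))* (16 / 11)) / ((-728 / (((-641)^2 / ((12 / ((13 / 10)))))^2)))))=1360941120 / 9522522519950464817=0.00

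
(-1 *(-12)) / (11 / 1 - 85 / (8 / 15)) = -96 / 1187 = -0.08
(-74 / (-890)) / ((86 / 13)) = 481 / 38270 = 0.01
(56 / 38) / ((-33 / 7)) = -196 / 627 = -0.31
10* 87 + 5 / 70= 12181 / 14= 870.07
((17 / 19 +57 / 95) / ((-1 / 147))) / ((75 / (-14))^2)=-1363768 / 178125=-7.66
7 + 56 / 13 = 147 / 13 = 11.31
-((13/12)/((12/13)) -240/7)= 33377/1008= 33.11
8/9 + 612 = 5516/9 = 612.89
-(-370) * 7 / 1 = 2590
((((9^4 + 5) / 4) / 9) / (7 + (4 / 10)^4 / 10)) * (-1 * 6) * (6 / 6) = -10259375 / 65649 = -156.28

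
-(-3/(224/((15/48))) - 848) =848.00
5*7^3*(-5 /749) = -1225 /107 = -11.45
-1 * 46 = -46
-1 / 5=-0.20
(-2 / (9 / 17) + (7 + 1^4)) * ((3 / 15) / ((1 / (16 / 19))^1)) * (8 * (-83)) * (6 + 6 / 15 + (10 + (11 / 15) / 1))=-5460736 / 675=-8089.98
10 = 10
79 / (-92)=-79 / 92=-0.86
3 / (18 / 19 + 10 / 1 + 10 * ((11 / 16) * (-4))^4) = 7296 / 1417519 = 0.01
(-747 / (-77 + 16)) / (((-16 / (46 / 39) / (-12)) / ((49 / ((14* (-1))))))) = -120267 / 3172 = -37.92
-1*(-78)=78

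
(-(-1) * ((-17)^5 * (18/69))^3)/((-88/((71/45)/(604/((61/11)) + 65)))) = 5238688943044.61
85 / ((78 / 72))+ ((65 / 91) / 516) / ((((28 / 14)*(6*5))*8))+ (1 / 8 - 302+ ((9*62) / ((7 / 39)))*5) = 69063060253 / 4507776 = 15320.87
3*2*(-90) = -540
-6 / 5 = -1.20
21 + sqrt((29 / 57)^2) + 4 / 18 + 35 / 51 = 65167 / 2907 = 22.42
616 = 616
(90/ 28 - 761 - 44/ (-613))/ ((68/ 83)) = -539724183/ 583576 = -924.86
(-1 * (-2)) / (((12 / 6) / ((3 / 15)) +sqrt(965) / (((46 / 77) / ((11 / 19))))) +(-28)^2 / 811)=-11019727119568 / 394914977615149 +973792772876 * sqrt(965) / 394914977615149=0.05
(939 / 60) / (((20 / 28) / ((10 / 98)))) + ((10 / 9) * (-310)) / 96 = -10223 / 7560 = -1.35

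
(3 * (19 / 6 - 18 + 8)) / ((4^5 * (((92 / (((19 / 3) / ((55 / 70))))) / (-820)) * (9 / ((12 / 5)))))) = 223573 / 582912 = 0.38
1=1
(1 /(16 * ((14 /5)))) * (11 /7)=55 /1568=0.04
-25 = -25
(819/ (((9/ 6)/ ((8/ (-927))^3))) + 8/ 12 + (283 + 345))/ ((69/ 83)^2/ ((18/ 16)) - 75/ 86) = -98899199174838892/ 40552944585903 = -2438.77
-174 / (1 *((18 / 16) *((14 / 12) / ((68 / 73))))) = -63104 / 511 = -123.49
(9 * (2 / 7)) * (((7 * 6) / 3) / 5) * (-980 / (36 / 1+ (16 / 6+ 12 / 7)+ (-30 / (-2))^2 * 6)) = -74088 / 14599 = -5.07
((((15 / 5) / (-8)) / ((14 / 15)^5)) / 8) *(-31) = 70621875 / 34420736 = 2.05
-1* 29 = -29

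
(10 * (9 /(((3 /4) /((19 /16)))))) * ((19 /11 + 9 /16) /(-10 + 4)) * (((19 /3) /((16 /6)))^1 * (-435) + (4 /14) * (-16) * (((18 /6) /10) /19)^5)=180411397441205307 /3211109440000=56183.51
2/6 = 1/3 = 0.33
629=629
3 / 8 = 0.38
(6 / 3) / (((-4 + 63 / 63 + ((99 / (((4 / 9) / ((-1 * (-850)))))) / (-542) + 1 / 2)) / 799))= -1732232 / 381385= -4.54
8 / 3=2.67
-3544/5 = -708.80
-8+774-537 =229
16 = 16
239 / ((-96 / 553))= -132167 / 96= -1376.74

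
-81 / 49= -1.65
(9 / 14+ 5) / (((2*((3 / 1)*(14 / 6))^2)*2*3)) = 0.01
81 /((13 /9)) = 729 /13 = 56.08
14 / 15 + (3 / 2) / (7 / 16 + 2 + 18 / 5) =2854 / 2415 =1.18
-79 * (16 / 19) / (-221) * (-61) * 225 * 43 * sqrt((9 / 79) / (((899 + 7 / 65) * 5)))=-14164200 * sqrt(60019934) / 122698979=-894.33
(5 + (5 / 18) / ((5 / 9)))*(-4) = -22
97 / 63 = 1.54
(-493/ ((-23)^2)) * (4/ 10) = -986/ 2645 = -0.37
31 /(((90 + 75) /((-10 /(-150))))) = 31 /2475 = 0.01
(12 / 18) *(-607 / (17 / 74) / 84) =-22459 / 1071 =-20.97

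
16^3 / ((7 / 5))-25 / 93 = 1904465 / 651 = 2925.45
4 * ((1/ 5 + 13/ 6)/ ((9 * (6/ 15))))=71/ 27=2.63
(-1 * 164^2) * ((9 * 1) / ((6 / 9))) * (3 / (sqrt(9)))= -363096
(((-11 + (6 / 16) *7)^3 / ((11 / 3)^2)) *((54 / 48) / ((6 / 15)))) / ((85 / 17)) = -24361803 / 991232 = -24.58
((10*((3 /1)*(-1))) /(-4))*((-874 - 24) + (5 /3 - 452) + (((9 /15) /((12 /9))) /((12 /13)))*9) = -322547 /32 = -10079.59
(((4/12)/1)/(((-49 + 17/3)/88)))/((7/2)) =-88/455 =-0.19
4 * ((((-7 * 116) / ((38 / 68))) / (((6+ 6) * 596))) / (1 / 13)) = -89726 / 8493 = -10.56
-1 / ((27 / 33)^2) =-121 / 81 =-1.49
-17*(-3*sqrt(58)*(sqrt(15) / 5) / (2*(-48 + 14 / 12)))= -153*sqrt(870) / 1405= -3.21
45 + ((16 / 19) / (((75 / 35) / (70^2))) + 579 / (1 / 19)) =739382 / 57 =12971.61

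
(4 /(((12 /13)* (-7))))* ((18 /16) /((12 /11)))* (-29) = 4147 /224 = 18.51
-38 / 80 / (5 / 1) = -19 / 200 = -0.10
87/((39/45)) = 1305/13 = 100.38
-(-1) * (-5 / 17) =-5 / 17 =-0.29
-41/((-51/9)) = 123/17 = 7.24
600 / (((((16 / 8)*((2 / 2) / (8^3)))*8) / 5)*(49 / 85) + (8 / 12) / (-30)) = -73440000 / 2279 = -32224.66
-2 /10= -1 /5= -0.20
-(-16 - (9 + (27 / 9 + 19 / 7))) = 215 / 7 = 30.71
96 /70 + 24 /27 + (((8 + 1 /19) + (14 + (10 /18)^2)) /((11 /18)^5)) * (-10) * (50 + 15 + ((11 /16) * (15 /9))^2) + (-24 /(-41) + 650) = -13699432307972749 /79038999270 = -173324.97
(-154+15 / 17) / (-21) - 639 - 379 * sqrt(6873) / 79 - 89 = -257293 / 357 - 379 * sqrt(6873) / 79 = -1118.44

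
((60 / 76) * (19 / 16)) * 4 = 15 / 4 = 3.75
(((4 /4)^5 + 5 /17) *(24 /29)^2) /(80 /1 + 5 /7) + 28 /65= 9277772 /21002293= 0.44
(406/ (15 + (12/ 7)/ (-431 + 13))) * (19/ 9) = 11285582/ 197451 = 57.16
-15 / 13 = -1.15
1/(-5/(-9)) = 9/5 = 1.80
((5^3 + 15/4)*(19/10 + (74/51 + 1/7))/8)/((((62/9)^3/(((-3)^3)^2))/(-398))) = -45289239221907/907553024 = -49902.58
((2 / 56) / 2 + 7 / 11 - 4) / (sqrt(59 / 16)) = -2061*sqrt(59) / 9086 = -1.74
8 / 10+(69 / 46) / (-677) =5401 / 6770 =0.80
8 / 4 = 2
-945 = -945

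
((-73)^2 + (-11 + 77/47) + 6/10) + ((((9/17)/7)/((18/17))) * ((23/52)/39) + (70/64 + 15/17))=2414711181601/453704160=5322.22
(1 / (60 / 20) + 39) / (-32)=-59 / 48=-1.23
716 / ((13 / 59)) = 42244 / 13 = 3249.54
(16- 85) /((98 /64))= -2208 /49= -45.06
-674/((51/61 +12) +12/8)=-82228/1749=-47.01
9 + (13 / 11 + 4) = 156 / 11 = 14.18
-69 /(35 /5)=-69 /7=-9.86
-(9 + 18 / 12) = -10.50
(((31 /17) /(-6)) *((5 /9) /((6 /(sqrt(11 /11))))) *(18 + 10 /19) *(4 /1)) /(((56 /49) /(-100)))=4774000 /26163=182.47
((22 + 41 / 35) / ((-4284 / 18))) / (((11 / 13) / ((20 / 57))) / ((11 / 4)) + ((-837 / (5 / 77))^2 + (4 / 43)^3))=-4191211505 / 7152470656236735676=-0.00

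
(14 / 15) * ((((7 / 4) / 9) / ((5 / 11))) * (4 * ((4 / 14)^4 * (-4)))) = -1408 / 33075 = -0.04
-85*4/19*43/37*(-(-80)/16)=-73100/703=-103.98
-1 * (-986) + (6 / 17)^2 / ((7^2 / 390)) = 13976786 / 14161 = 986.99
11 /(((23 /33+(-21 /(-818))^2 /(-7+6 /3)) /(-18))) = -21860281080 /76934707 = -284.14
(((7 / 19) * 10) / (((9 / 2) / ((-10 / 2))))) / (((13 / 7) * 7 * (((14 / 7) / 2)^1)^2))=-700 / 2223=-0.31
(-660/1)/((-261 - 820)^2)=-660/1168561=-0.00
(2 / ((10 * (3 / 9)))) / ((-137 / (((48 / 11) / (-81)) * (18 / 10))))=16 / 37675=0.00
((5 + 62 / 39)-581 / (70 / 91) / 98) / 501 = -6101 / 2735460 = -0.00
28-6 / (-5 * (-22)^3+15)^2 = 79410660694 / 2836095025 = 28.00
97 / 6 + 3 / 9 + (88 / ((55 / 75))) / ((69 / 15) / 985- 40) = 1772747 / 131318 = 13.50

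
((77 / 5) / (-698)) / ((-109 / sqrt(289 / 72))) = 1309* sqrt(2) / 4564920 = 0.00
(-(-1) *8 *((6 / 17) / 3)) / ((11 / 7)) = 0.60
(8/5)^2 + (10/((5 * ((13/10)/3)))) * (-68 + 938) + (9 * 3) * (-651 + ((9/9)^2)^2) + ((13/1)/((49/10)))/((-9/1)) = -1939524088/143325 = -13532.35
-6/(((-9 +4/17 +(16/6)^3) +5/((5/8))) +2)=-2754/9271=-0.30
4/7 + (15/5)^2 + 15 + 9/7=181/7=25.86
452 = 452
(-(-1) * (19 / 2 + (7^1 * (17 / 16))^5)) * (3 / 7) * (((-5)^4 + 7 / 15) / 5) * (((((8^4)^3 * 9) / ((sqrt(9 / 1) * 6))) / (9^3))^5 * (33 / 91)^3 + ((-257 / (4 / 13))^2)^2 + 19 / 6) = 1827463677508154498246789164989209382521632484898996696261835194649270613 / 134972715660313576472366284800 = 13539504399595399147795260000000000000000000.00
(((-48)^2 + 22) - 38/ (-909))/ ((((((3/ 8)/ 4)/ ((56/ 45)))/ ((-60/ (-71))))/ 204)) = 1030595657728/ 193617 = 5322857.28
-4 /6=-2 /3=-0.67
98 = 98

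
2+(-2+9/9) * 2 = 0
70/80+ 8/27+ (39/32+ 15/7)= 27415/6048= 4.53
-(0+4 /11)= -4 /11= -0.36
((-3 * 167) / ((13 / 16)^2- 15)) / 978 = 21376 / 598373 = 0.04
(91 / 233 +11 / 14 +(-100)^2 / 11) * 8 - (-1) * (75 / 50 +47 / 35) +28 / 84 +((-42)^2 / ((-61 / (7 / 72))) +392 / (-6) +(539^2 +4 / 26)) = 21179932675043 / 71136065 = 297738.32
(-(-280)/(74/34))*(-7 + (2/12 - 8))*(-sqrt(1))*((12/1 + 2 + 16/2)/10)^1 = 466004/111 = 4198.23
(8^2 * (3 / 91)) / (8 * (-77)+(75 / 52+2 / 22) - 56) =-8448 / 2684549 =-0.00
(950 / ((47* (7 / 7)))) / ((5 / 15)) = 2850 / 47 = 60.64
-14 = -14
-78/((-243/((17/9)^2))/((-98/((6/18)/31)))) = -22827532/2187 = -10437.83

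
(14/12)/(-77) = -1/66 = -0.02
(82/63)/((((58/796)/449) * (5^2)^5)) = 14653564/17841796875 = 0.00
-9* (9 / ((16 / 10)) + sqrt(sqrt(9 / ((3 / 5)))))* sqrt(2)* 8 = sqrt(2)* (-405 - 72* 15^(1 / 4)) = -773.14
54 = 54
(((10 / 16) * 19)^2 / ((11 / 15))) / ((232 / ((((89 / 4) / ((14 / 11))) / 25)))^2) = 94362873 / 54013460480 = 0.00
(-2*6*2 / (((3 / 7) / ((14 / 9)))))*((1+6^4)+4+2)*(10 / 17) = -10215520 / 153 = -66768.10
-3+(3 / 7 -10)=-88 / 7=-12.57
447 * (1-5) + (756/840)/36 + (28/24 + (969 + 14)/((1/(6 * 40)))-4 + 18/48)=7023887/30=234129.57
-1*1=-1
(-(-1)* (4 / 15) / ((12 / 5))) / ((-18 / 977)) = -977 / 162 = -6.03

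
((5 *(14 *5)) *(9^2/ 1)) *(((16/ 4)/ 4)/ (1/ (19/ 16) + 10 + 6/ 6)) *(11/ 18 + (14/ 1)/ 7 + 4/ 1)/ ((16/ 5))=79135/ 16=4945.94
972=972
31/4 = 7.75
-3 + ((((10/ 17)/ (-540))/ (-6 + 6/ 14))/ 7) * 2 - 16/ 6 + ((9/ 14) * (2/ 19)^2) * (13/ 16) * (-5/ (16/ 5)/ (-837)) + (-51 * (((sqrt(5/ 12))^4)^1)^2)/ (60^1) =-8173834471969/ 1435966092288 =-5.69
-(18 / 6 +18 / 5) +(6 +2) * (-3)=-153 / 5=-30.60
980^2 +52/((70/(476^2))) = 5643568/5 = 1128713.60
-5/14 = -0.36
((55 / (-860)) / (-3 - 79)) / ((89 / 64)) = 88 / 156907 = 0.00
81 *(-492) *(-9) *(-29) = -10401372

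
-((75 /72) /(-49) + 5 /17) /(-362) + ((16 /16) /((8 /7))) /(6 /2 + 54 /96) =33876797 /137504976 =0.25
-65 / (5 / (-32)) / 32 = 13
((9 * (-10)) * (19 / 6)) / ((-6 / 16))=760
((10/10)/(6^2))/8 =1/288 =0.00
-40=-40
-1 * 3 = -3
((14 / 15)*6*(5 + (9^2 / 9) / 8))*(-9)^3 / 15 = -83349 / 50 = -1666.98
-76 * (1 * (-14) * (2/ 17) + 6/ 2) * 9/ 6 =-2622/ 17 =-154.24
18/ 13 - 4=-34/ 13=-2.62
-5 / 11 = -0.45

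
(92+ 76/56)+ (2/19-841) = -198845/266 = -747.54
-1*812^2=-659344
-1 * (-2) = 2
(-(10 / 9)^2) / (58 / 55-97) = 5500 / 427437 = 0.01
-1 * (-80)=80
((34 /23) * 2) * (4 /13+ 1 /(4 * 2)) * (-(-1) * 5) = 3825 /598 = 6.40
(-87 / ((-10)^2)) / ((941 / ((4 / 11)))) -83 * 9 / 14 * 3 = -579915993 / 3622850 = -160.07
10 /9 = 1.11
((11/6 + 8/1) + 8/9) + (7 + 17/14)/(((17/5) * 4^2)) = 372647/34272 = 10.87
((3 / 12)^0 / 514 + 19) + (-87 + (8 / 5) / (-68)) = -2971863 / 43690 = -68.02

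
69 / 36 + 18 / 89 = 2263 / 1068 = 2.12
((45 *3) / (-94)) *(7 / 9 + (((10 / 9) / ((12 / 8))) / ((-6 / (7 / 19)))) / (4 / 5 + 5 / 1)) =-171815 / 155382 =-1.11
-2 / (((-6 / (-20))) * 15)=-4 / 9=-0.44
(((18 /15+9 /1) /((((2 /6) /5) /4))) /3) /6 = 34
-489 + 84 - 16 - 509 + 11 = -919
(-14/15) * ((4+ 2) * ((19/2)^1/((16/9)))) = -29.92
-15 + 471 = 456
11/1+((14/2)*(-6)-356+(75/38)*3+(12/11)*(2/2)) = -158835/418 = -379.99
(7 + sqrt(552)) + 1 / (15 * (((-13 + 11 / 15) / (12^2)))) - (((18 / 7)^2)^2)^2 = -252634726705 / 132590423 + 2 * sqrt(138) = -1881.88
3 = 3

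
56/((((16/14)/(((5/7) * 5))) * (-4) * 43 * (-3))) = 175/516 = 0.34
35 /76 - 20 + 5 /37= -54565 /2812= -19.40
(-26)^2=676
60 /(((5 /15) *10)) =18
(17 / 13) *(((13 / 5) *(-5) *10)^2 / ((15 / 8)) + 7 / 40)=18387557 / 1560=11786.90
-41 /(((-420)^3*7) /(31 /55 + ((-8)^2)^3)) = 591135991 /28523880000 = 0.02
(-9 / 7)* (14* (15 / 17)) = -270 / 17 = -15.88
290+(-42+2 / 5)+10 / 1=1292 / 5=258.40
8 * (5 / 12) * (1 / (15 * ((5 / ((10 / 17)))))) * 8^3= 2048 / 153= 13.39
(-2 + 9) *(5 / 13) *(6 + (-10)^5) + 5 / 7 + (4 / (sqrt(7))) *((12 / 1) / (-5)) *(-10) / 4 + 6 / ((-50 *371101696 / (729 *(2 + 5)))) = -4638480566812431 / 17229721600 + 24 *sqrt(7) / 7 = -269204.83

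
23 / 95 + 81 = 7718 / 95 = 81.24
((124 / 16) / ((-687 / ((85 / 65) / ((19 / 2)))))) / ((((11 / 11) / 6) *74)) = -527 / 4185662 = -0.00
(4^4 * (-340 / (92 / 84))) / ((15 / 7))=-852992 / 23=-37086.61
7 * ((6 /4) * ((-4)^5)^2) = 11010048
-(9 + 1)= -10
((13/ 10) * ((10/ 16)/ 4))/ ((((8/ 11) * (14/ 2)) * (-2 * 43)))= -143/ 308224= -0.00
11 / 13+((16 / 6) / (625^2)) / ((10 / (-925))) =0.85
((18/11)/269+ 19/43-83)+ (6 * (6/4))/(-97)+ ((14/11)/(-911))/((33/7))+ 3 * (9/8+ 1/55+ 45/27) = -1101469845662347/14841488612280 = -74.22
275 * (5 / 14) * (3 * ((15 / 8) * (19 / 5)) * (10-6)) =235125 / 28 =8397.32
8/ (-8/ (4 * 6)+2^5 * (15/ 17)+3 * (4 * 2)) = 408/ 2647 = 0.15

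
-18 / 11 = -1.64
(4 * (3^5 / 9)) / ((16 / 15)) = 405 / 4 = 101.25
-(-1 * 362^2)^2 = -17172529936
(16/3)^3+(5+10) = 4501/27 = 166.70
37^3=50653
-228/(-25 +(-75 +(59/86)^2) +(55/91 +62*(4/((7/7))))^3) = -0.00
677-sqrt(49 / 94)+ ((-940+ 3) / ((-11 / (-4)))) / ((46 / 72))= 36353 / 253-7 * sqrt(94) / 94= 142.97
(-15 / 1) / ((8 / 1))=-15 / 8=-1.88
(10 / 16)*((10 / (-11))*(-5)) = 125 / 44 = 2.84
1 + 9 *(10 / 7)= 97 / 7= 13.86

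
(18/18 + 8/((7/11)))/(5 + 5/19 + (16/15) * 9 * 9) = 9025/60956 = 0.15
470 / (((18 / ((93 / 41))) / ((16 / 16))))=7285 / 123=59.23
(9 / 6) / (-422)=-3 / 844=-0.00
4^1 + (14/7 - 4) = 2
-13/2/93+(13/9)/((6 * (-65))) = -308/4185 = -0.07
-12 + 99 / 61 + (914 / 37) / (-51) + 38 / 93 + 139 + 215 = 343.55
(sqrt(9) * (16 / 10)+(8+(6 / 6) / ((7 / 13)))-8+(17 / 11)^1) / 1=3158 / 385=8.20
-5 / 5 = -1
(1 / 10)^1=1 / 10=0.10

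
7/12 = 0.58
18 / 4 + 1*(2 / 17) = 157 / 34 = 4.62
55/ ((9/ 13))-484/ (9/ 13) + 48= -1715/ 3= -571.67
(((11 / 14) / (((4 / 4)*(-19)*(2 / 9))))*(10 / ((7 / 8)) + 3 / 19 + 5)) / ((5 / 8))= -436788 / 88445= -4.94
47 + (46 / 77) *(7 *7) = 839 / 11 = 76.27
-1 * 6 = -6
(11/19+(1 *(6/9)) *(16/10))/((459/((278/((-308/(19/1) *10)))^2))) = 24595633/2332638000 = 0.01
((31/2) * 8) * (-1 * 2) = -248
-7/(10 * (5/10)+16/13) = -91/81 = -1.12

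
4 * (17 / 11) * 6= 408 / 11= 37.09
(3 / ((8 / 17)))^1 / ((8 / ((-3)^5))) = -12393 / 64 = -193.64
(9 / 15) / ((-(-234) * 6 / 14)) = 7 / 1170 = 0.01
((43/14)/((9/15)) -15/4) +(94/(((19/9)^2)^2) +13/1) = 209103103/10946964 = 19.10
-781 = -781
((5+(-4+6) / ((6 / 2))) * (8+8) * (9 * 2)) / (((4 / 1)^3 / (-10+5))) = -255 / 2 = -127.50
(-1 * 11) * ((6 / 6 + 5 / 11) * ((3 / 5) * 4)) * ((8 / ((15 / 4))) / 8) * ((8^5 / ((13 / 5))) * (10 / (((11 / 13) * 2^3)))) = -2097152 / 11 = -190650.18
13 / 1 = 13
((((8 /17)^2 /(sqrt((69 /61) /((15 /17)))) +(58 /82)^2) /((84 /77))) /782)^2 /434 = 101761 * sqrt(119255) /56715017662876167 +153425913699971 /167940059524779933343104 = 0.00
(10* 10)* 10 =1000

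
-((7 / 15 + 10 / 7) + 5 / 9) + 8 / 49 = -5044 / 2205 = -2.29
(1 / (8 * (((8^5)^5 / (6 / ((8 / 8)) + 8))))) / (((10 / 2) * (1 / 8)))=7 / 94447329657392904273920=0.00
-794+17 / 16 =-12687 / 16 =-792.94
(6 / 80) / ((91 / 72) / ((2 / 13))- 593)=-54 / 421045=-0.00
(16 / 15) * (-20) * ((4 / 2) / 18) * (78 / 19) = -1664 / 171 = -9.73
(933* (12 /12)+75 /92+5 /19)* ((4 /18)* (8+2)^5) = 81638450000 /3933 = 20757297.23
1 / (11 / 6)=6 / 11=0.55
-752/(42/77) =-4136/3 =-1378.67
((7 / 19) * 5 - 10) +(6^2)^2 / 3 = 8053 / 19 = 423.84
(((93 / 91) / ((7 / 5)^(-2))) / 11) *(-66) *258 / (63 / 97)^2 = -50168788 / 6825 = -7350.74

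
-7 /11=-0.64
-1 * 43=-43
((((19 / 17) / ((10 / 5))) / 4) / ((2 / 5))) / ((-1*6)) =-95 / 1632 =-0.06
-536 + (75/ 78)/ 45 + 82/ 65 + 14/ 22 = -6873619/ 12870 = -534.08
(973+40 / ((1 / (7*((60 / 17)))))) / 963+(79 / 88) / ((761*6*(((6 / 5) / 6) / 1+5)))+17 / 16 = 176679125413 / 57009322656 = 3.10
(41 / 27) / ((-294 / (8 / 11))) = -164 / 43659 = -0.00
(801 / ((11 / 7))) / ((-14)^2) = 801 / 308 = 2.60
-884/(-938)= 442/469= 0.94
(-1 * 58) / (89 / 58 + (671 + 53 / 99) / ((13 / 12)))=-111012 / 1189385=-0.09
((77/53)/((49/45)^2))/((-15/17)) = -25245/18179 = -1.39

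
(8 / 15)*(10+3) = 104 / 15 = 6.93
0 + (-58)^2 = 3364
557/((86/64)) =17824/43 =414.51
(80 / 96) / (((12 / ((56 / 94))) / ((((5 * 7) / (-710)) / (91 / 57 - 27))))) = 4655 / 57983712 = 0.00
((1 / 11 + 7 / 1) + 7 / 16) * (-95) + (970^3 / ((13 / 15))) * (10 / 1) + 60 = 10530841652.49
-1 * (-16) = 16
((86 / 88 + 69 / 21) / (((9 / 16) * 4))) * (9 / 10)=1313 / 770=1.71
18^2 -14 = 310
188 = 188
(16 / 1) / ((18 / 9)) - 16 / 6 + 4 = 28 / 3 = 9.33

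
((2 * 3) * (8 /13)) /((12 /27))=108 /13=8.31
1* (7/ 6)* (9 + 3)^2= 168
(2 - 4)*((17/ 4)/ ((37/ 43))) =-731/ 74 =-9.88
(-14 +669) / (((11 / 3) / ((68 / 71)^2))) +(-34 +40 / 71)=7232066 / 55451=130.42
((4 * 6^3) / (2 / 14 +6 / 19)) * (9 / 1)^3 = 83770848 / 61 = 1373292.59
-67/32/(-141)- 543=-2449949/4512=-542.99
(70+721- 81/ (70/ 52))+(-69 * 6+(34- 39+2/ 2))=10949/ 35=312.83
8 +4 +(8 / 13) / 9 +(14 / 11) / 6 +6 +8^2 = 105895 / 1287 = 82.28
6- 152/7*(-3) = 71.14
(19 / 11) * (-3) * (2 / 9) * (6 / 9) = -76 / 99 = -0.77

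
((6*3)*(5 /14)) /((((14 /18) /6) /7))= 2430 /7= 347.14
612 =612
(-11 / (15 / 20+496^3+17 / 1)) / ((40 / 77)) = -847 / 4880958150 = -0.00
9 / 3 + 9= 12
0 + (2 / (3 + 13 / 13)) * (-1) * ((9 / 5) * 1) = -9 / 10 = -0.90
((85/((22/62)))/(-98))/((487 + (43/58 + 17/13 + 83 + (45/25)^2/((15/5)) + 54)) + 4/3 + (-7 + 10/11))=-74504625/18970163261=-0.00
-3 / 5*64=-192 / 5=-38.40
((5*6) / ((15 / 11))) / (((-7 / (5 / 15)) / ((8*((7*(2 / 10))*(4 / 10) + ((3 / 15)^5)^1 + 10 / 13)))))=-9506288 / 853125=-11.14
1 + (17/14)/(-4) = 39/56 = 0.70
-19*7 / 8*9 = -1197 / 8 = -149.62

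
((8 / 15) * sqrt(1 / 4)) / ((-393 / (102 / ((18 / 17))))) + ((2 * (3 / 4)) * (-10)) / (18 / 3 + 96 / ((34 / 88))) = -3170177 / 25501770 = -0.12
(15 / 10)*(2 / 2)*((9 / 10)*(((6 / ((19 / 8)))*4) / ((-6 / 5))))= -216 / 19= -11.37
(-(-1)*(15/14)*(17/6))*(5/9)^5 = 265625/1653372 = 0.16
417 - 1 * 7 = 410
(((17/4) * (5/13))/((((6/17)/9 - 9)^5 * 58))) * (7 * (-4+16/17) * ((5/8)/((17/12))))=10655191575/2312272369310612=0.00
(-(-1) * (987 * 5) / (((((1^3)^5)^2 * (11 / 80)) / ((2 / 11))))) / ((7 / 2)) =225600 / 121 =1864.46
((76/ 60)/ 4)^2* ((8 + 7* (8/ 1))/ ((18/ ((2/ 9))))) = 1444/ 18225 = 0.08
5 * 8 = 40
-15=-15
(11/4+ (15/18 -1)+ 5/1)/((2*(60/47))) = 4277/1440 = 2.97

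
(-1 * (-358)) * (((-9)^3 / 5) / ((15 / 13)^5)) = -398768682 / 15625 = -25521.20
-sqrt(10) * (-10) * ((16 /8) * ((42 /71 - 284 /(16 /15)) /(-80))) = 75447 * sqrt(10) /1136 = 210.02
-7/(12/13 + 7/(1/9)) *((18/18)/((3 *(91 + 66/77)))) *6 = -1274/534333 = -0.00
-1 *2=-2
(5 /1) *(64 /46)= 160 /23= 6.96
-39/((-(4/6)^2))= 351/4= 87.75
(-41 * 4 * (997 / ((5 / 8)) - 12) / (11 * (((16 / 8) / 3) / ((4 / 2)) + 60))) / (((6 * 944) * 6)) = -81139 / 7048140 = -0.01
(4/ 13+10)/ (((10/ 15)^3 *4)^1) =1809/ 208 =8.70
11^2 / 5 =121 / 5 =24.20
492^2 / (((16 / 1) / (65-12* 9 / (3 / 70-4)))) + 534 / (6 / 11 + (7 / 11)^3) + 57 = 413673971364 / 296113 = 1397013.88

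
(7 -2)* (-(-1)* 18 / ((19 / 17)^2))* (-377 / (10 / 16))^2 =47318723712 / 1805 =26215359.40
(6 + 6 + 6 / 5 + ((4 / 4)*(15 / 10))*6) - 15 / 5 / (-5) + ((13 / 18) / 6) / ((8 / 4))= 24689 / 1080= 22.86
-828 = -828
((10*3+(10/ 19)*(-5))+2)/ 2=279/ 19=14.68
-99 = -99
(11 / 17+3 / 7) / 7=128 / 833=0.15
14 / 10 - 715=-3568 / 5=-713.60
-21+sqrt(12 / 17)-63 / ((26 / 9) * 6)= -1281 / 52+2 * sqrt(51) / 17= -23.79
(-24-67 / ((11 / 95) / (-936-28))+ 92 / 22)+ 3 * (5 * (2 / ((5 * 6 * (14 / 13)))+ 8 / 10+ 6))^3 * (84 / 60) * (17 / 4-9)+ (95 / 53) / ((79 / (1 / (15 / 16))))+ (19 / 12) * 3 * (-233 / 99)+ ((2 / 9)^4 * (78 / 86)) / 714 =-429402505410565508377 / 1731805535386080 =-247950.76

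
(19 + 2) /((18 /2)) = 7 /3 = 2.33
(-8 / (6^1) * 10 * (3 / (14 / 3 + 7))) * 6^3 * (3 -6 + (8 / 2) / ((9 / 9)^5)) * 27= -139968 / 7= -19995.43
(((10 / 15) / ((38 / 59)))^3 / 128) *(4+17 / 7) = 1026895 / 18436992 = 0.06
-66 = -66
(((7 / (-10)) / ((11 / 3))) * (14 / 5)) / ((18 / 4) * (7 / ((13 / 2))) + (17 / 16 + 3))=-30576 / 509575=-0.06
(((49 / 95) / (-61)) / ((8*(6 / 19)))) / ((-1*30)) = 49 / 439200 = 0.00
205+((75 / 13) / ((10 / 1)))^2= 138805 / 676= 205.33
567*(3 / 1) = 1701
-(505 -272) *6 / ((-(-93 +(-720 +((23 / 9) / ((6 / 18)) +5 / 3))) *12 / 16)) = -5592 / 2411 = -2.32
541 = 541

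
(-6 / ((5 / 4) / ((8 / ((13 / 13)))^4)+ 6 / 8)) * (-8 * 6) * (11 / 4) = 12976128 / 12293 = 1055.57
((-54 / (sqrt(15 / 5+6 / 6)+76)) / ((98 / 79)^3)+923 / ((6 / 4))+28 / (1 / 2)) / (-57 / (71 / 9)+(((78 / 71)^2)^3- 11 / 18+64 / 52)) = -9464936797262543608833 / 68383270432150268756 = -138.41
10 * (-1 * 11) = -110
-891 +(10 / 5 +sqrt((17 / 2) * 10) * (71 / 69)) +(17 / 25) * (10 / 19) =-84421 / 95 +71 * sqrt(85) / 69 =-879.16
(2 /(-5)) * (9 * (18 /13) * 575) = -37260 /13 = -2866.15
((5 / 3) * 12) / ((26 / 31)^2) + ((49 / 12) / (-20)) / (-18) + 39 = 67.44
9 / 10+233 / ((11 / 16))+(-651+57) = -27961 / 110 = -254.19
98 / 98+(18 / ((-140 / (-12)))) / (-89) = 3061 / 3115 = 0.98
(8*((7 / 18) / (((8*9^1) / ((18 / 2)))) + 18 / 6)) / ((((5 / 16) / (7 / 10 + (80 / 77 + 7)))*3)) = 3938708 / 17325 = 227.34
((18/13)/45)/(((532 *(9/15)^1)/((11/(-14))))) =-11/145236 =-0.00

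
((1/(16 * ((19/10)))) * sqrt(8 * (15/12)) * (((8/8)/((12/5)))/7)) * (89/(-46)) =-2225 * sqrt(10)/587328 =-0.01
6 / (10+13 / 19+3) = 57 / 130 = 0.44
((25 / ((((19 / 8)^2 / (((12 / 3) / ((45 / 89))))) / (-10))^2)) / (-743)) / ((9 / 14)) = -726754918400 / 70587978687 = -10.30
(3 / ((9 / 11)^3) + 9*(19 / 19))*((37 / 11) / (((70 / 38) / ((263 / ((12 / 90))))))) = 325219751 / 6237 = 52143.62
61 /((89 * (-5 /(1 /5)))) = -61 /2225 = -0.03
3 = 3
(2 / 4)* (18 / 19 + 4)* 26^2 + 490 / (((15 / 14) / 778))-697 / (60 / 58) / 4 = 357309.10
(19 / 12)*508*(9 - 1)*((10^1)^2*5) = 9652000 / 3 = 3217333.33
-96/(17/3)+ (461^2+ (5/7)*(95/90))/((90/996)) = 37783120391/16065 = 2351890.47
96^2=9216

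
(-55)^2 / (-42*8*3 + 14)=-3025 / 994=-3.04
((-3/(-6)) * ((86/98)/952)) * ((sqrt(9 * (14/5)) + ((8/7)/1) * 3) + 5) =129 * sqrt(70)/466480 + 2537/653072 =0.01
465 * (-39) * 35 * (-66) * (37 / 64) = 774999225 / 32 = 24218725.78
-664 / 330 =-332 / 165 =-2.01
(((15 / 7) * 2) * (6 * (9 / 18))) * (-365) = -32850 / 7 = -4692.86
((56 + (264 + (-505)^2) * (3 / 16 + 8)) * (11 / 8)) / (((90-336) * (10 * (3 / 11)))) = -4283.85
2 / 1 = 2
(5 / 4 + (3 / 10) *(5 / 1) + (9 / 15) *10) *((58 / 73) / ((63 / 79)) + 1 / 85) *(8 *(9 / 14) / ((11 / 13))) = 5122897 / 95557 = 53.61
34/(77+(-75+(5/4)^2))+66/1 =4306/57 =75.54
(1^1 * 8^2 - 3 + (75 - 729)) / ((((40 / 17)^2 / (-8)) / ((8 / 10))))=171377 / 250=685.51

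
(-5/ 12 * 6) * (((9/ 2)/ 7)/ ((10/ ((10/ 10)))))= -9/ 56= -0.16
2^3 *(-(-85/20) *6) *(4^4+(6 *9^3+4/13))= 12279576/13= 944582.77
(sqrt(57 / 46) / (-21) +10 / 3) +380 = 1150 / 3 - sqrt(2622) / 966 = 383.28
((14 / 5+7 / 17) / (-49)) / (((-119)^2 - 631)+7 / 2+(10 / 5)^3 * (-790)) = -26 / 2861355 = -0.00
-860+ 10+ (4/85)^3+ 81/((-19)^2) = -188394489021/221699125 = -849.78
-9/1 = -9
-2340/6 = -390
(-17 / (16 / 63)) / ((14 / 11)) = -1683 / 32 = -52.59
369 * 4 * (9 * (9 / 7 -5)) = -345384 / 7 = -49340.57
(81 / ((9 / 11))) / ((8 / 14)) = 693 / 4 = 173.25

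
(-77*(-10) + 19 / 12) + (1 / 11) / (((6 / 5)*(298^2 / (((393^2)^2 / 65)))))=1084.66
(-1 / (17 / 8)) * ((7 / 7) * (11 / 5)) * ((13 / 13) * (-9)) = 9.32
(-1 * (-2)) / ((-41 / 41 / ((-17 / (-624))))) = -17 / 312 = -0.05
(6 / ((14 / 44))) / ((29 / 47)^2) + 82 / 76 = 11321711 / 223706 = 50.61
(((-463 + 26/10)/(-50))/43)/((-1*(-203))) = 1151/1091125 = 0.00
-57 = -57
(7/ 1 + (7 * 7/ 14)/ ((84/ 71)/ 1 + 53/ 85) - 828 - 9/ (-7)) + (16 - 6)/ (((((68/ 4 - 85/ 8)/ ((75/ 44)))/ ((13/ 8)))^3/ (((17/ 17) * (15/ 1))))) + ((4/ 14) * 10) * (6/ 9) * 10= -5382694418948821/ 6844505309664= -786.43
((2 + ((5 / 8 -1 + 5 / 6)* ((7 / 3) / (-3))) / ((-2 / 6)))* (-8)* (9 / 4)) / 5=-221 / 20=-11.05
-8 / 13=-0.62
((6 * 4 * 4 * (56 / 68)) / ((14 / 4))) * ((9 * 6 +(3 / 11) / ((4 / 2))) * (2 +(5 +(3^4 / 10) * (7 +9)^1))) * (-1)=-156182976 / 935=-167040.62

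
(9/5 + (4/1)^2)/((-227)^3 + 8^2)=-89/58485095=-0.00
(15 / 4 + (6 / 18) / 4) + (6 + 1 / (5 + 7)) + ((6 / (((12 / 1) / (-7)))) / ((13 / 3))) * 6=791 / 156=5.07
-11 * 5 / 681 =-0.08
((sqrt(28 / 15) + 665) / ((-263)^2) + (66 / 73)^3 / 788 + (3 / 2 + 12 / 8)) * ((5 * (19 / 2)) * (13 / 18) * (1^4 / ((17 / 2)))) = 247 * sqrt(105) / 31748571 + 9854382084233245 / 811031522469093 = 12.15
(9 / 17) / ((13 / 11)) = 99 / 221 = 0.45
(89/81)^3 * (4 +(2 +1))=4934783/531441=9.29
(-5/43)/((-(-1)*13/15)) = -75/559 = -0.13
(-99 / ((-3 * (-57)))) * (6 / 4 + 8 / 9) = -473 / 342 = -1.38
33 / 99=0.33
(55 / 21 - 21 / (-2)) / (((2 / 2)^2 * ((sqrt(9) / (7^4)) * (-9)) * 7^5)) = -551 / 7938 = -0.07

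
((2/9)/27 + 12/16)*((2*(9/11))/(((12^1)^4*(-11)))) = -67/12317184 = -0.00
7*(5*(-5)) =-175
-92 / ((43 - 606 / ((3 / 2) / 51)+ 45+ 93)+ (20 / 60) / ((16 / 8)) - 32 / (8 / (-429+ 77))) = 552 / 114089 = 0.00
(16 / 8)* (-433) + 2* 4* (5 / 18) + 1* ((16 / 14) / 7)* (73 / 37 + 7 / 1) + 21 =-13727701 / 16317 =-841.31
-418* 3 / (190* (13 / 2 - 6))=-66 / 5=-13.20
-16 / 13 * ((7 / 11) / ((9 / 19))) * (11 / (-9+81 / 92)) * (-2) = -391552 / 87399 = -4.48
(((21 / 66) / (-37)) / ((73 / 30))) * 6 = -630 / 29711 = -0.02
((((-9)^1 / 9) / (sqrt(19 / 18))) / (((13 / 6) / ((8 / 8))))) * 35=-630 * sqrt(38) / 247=-15.72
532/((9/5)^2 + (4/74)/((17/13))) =8365700/51599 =162.13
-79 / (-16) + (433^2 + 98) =3001471 / 16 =187591.94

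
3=3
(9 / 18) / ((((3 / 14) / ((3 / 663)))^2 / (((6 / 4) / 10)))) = 49 / 1465230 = 0.00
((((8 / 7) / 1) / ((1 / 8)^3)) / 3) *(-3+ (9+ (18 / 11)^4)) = 37609472 / 14641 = 2568.78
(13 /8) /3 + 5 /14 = 151 /168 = 0.90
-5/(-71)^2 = -5/5041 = -0.00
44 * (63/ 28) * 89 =8811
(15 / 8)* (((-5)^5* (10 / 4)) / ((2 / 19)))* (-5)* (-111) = -2471484375 / 32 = -77233886.72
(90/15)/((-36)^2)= 1/216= 0.00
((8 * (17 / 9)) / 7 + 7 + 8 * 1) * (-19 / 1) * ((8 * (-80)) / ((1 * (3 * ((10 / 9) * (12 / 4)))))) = 1314496 / 63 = 20865.02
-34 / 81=-0.42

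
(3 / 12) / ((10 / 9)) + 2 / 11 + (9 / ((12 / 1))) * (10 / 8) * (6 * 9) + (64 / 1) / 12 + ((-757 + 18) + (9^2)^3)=350300521 / 660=530758.37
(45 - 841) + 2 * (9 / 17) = -13514 / 17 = -794.94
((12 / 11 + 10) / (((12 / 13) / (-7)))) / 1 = -5551 / 66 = -84.11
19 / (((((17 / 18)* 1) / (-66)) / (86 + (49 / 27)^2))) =-54419420 / 459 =-118560.83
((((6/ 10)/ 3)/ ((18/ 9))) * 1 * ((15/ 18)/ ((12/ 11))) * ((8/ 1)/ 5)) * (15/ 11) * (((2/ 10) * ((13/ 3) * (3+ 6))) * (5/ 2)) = 13/ 4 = 3.25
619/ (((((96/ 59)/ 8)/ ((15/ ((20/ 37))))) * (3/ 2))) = 1351277/ 24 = 56303.21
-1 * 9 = -9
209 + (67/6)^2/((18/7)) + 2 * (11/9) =259.94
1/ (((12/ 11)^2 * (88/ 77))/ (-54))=-2541/ 64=-39.70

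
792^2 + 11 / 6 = 3763595 / 6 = 627265.83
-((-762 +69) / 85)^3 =332812557 / 614125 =541.93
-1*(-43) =43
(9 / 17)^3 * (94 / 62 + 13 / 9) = 66906 / 152303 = 0.44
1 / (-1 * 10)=-1 / 10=-0.10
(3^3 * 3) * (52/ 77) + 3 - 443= -29668/ 77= -385.30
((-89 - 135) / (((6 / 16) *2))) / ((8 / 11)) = -410.67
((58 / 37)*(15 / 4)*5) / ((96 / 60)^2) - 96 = -400281 / 4736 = -84.52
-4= -4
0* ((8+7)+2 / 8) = 0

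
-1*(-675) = 675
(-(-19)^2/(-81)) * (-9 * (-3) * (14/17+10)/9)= 144.71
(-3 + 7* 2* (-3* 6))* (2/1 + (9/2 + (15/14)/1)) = -13515/7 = -1930.71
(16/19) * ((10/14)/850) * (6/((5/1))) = 48/56525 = 0.00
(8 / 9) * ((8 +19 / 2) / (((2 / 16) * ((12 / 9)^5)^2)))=229635 / 32768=7.01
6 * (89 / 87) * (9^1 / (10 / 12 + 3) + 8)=42364 / 667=63.51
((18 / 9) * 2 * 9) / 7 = 36 / 7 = 5.14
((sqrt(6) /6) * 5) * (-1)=-2.04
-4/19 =-0.21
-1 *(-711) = 711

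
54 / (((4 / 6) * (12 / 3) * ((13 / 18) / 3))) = 2187 / 26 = 84.12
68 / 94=34 / 47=0.72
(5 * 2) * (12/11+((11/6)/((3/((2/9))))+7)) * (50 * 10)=36650000/891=41133.56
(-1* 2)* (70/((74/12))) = -840/37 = -22.70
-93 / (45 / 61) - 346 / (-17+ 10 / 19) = -493273 / 4695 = -105.06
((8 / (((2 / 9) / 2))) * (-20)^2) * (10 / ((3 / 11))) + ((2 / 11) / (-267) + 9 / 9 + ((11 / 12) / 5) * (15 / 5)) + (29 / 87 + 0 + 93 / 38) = 1178564192563 / 1116060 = 1056004.33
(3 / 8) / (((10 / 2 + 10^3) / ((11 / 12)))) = 11 / 32160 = 0.00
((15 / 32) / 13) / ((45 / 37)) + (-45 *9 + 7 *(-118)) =-1536251 / 1248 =-1230.97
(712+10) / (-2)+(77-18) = -302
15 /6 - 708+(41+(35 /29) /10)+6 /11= -211763 /319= -663.83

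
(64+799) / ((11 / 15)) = 12945 / 11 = 1176.82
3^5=243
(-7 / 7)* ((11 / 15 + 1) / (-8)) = 0.22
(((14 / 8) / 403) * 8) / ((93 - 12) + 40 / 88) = 0.00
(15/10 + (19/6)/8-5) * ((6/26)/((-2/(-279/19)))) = -41571/7904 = -5.26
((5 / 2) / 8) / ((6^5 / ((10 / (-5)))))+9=559867 / 62208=9.00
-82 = -82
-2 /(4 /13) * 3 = -39 /2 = -19.50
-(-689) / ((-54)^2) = 0.24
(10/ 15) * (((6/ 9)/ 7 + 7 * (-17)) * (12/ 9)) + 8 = -18464/ 189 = -97.69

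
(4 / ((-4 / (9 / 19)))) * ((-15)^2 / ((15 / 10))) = -1350 / 19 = -71.05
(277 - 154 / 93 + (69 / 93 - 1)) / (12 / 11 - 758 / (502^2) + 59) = 35458600826 / 7745333229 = 4.58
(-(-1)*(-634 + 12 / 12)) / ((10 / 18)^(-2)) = -195.37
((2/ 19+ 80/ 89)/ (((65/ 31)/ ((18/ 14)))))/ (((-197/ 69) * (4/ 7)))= -16344099/ 43306510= -0.38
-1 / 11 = -0.09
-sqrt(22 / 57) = -sqrt(1254) / 57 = -0.62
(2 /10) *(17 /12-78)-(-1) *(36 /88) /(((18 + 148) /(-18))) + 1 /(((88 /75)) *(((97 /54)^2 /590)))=72405585407 /515425020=140.48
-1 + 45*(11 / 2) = 493 / 2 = 246.50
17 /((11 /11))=17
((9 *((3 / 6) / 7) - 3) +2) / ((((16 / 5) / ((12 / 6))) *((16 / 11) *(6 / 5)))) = -1375 / 10752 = -0.13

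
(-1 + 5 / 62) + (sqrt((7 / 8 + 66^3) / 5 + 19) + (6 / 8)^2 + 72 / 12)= 2799 / 496 + sqrt(920294) / 4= 245.47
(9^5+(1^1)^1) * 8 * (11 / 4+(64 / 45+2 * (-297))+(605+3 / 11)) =722323220 / 99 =7296194.14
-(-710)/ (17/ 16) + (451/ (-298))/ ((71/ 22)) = 120093103/ 179843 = 667.77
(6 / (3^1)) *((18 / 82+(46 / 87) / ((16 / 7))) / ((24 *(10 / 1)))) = 2573 / 684864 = 0.00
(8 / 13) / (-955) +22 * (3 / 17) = 819254 / 211055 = 3.88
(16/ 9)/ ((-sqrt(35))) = -16 * sqrt(35)/ 315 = -0.30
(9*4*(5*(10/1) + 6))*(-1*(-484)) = 975744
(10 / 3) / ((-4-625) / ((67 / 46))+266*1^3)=-335 / 16668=-0.02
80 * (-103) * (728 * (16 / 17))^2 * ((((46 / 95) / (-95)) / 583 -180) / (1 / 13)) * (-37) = -101857567217915610529792 / 304119035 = -334926642187706.57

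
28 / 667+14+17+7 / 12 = 253129 / 8004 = 31.63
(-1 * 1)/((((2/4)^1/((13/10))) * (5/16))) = -208/25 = -8.32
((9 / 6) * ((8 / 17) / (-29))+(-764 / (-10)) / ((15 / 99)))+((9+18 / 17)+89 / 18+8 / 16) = 3391166 / 6525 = 519.72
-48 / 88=-6 / 11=-0.55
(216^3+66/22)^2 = 101560017134601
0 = 0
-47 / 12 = -3.92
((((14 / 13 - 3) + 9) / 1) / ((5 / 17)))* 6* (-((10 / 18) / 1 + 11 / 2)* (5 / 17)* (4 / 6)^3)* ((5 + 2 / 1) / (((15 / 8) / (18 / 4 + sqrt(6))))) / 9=-2246272 / 15795 - 4492544* sqrt(6) / 142155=-219.63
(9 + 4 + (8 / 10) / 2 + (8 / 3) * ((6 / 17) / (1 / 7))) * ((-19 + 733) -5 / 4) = 4843849 / 340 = 14246.61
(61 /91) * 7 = 61 /13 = 4.69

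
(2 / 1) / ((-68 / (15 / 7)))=-15 / 238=-0.06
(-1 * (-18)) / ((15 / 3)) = 18 / 5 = 3.60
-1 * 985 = -985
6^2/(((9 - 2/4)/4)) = 288/17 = 16.94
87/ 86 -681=-58479/ 86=-679.99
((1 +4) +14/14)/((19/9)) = 54/19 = 2.84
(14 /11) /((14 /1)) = 1 /11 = 0.09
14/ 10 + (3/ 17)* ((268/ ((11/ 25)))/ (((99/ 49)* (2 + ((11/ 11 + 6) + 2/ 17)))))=407071/ 56265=7.23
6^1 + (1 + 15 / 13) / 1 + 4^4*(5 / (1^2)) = 16746 / 13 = 1288.15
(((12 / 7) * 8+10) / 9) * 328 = 54448 / 63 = 864.25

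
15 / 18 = 5 / 6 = 0.83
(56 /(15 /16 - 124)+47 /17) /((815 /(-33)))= -231933 /2480045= -0.09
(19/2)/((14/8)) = 38/7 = 5.43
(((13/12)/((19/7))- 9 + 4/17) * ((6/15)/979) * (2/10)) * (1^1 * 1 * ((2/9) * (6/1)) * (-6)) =5188/948651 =0.01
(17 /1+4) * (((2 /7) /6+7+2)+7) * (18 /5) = 6066 /5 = 1213.20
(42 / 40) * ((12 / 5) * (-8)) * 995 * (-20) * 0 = 0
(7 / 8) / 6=7 / 48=0.15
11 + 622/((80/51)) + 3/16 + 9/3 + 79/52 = 428721/1040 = 412.23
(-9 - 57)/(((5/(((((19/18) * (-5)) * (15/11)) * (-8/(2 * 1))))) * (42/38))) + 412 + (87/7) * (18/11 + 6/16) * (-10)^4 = 57762002/231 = 250051.96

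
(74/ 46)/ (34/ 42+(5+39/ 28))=3108/ 13915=0.22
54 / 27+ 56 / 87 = 230 / 87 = 2.64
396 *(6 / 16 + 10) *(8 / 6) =5478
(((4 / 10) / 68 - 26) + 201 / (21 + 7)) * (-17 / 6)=14927 / 280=53.31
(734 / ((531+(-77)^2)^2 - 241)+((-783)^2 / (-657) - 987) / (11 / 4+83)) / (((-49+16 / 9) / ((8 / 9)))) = 187186030690928 / 444087386650425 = 0.42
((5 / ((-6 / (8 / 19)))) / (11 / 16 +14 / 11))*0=0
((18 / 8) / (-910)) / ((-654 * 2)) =0.00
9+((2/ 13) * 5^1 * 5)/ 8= 493/ 52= 9.48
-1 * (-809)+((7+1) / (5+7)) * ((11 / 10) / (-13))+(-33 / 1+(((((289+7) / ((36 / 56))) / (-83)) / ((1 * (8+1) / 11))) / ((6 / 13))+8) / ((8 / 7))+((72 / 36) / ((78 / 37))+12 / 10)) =772.24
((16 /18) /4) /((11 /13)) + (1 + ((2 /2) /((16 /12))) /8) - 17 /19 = 27787 /60192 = 0.46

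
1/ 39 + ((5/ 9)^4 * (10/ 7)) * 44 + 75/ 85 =69991018/ 10149867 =6.90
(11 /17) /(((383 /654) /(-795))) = -5719230 /6511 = -878.40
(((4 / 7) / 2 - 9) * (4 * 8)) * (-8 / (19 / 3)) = 352.24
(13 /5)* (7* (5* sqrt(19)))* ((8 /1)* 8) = 5824* sqrt(19) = 25386.23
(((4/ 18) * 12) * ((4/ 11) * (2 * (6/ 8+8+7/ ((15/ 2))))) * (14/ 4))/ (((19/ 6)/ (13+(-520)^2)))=1599664976/ 285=5612859.56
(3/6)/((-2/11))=-11/4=-2.75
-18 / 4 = -9 / 2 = -4.50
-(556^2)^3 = -29542602396307456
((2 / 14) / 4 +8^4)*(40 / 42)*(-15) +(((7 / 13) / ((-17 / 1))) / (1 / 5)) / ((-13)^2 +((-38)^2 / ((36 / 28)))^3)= -654409808343335790160 / 11183663859244877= -58514.80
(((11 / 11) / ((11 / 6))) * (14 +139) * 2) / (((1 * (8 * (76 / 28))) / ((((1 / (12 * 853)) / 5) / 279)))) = 119 / 221063480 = 0.00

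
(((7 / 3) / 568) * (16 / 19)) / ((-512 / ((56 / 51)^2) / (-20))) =1715 / 10526247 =0.00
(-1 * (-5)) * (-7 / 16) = -35 / 16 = -2.19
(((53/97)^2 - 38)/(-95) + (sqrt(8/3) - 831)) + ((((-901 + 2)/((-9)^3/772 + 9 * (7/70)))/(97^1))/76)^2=-821.39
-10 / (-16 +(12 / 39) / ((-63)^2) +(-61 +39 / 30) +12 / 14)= 5159700 / 38616629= 0.13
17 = 17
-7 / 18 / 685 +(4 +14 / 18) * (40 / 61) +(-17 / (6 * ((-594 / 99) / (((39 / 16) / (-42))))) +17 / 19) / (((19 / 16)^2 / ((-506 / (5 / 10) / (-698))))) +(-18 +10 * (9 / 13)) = -128391980620583 / 18204469362170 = -7.05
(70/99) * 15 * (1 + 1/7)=400/33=12.12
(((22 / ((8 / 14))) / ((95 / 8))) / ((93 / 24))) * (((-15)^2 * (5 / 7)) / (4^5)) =2475 / 18848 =0.13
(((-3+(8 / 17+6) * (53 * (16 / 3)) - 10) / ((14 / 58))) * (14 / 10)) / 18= 2685893 / 4590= 585.16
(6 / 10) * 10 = 6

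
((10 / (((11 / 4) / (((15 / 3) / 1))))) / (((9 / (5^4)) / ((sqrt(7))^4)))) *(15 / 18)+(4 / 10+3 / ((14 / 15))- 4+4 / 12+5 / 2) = 535962943 / 10395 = 51559.69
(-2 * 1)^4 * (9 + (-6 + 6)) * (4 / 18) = 32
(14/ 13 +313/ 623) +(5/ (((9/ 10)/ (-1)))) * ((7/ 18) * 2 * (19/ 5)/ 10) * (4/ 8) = 994975/ 1312038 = 0.76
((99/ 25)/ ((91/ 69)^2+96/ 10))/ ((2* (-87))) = -157113/ 78280570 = -0.00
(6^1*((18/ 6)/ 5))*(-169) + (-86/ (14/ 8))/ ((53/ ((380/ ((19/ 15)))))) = -886.57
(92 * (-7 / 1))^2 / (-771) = -414736 / 771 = -537.92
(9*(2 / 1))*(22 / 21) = 132 / 7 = 18.86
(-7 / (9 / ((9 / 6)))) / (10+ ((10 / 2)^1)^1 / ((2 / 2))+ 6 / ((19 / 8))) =-133 / 1998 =-0.07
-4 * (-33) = 132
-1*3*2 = -6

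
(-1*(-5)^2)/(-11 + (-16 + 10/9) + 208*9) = -45/3323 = -0.01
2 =2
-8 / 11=-0.73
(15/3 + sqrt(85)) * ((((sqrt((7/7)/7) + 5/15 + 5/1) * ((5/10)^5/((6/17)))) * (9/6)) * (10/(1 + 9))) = 17 * (5 + sqrt(85)) * (3 * sqrt(7) + 112)/2688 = 10.79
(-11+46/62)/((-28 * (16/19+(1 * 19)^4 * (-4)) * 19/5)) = -53/286566728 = -0.00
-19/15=-1.27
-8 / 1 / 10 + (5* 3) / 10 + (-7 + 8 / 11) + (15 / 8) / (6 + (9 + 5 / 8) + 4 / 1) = -94591 / 17270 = -5.48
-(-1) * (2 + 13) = 15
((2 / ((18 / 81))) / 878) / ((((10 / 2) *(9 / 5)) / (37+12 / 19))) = 715 / 16682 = 0.04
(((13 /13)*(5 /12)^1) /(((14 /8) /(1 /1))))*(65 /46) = 325 /966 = 0.34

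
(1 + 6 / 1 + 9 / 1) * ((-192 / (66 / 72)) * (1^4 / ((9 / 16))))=-65536 / 11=-5957.82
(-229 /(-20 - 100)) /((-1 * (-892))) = 229 /107040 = 0.00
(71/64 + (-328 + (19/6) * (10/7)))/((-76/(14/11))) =433261/80256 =5.40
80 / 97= 0.82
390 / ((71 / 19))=7410 / 71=104.37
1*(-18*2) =-36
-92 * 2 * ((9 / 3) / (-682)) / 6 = 46 / 341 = 0.13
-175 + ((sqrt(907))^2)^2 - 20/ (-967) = 795332378/ 967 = 822474.02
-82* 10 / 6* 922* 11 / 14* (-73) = 151775030 / 21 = 7227382.38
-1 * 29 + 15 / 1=-14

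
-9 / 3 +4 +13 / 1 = 14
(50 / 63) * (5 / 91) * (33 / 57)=2750 / 108927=0.03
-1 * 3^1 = -3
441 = 441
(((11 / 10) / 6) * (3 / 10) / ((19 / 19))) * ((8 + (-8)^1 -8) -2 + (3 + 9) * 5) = 11 / 4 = 2.75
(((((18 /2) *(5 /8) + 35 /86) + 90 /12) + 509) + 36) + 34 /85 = 961363 /1720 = 558.93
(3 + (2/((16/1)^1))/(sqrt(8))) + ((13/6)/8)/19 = sqrt(2)/32 + 2749/912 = 3.06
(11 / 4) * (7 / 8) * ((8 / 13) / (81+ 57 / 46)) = 1771 / 98358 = 0.02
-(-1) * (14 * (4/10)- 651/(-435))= 1029/145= 7.10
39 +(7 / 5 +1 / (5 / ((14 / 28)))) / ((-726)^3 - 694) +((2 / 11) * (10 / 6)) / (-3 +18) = 2956414703323 / 75766258260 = 39.02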